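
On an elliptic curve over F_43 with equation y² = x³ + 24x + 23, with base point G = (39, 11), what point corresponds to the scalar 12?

Repeated addition: build up to 12G.
2G: tangent at (39, 11): λ = (3·39² + 24)/(2·11) ≡ 29/22. 22⁻¹ ≡ 2 (mod 43), so λ ≡ 29·2 ≡ 15.
  x = λ² - 39 - 39 = 225 - 78 ≡ 18; y = λ·(39 - 18) - 11 ≡ 3. → (18, 3)
3G: (18, 3) + (39, 11). λ = (11 - 3)/(39 - 18) ≡ 8/21 mod 43. 21⁻¹ ≡ 41 (mod 43) since 21·41 = 861 ≡ 1, so λ ≡ 27.
  x = λ² - 18 - 39 = 729 - 57 ≡ 27; y = λ·(18 - 27) - 3 ≡ 12. → (27, 12)
4G: (27, 12) + (39, 11). λ = (11 - 12)/(39 - 27) ≡ 42/12 mod 43. 12⁻¹ ≡ 18 (mod 43) since 12·18 = 216 ≡ 1, so λ ≡ 25.
  x = λ² - 27 - 39 = 625 - 66 ≡ 0; y = λ·(27 - 0) - 12 ≡ 18. → (0, 18)
5G: (0, 18) + (39, 11). λ = (11 - 18)/(39 - 0) ≡ 36/39 mod 43. 39⁻¹ ≡ 32 (mod 43), so λ ≡ 34.
  x = λ² - 0 - 39 = 1156 - 39 ≡ 42; y = λ·(0 - 42) - 18 ≡ 16. → (42, 16)
6G: (42, 16) + (39, 11). λ = (11 - 16)/(39 - 42) ≡ 38/40 mod 43. 40⁻¹ ≡ 14 (mod 43), so λ ≡ 16.
  x = λ² - 42 - 39 = 256 - 81 ≡ 3; y = λ·(42 - 3) - 16 ≡ 6. → (3, 6)
7G: (3, 6) + (39, 11). λ = (11 - 6)/(39 - 3) ≡ 5/36 mod 43. 36⁻¹ ≡ 6 (mod 43), so λ ≡ 30.
  x = λ² - 3 - 39 = 900 - 42 ≡ 41; y = λ·(3 - 41) - 6 ≡ 15. → (41, 15)
8G: (41, 15) + (39, 11). λ = (11 - 15)/(39 - 41) ≡ 39/41 mod 43. 41⁻¹ ≡ 21 (mod 43), so λ ≡ 2.
  x = λ² - 41 - 39 = 4 - 80 ≡ 10; y = λ·(41 - 10) - 15 ≡ 4. → (10, 4)
9G: (10, 4) + (39, 11). λ = (11 - 4)/(39 - 10) ≡ 7/29 mod 43. 29⁻¹ ≡ 3 (mod 43) since 29·3 = 87 ≡ 1, so λ ≡ 21.
  x = λ² - 10 - 39 = 441 - 49 ≡ 5; y = λ·(10 - 5) - 4 ≡ 15. → (5, 15)
10G: (5, 15) + (39, 11). λ = (11 - 15)/(39 - 5) ≡ 39/34 mod 43. 34⁻¹ ≡ 19 (mod 43), so λ ≡ 10.
  x = λ² - 5 - 39 = 100 - 44 ≡ 13; y = λ·(5 - 13) - 15 ≡ 34. → (13, 34)
11G: (13, 34) + (39, 11). λ = (11 - 34)/(39 - 13) ≡ 20/26 mod 43. 26⁻¹ ≡ 5 (mod 43), so λ ≡ 14.
  x = λ² - 13 - 39 = 196 - 52 ≡ 15; y = λ·(13 - 15) - 34 ≡ 24. → (15, 24)
12G: (15, 24) + (39, 11). λ = (11 - 24)/(39 - 15) ≡ 30/24 mod 43. 24⁻¹ ≡ 9 (mod 43) since 24·9 = 216 ≡ 1, so λ ≡ 12.
  x = λ² - 15 - 39 = 144 - 54 ≡ 4; y = λ·(15 - 4) - 24 ≡ 22. → (4, 22)

(4, 22)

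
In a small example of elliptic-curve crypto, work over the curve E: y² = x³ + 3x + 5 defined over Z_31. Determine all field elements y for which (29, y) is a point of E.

none

x³ + 3x + 5 = 24481 ≡ 22 (mod 31).
22 is a non-residue mod 31; no y exists.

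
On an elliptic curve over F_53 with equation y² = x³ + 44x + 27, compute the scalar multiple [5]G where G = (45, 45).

Double-and-add on 5 = (101)₂. Start with G = (45, 45) for the leading 1-bit.
double: tangent at (45, 45): λ = (3·45² + 44)/(2·45) ≡ 24/37. 37⁻¹ ≡ 43 (mod 53) since 37·43 = 1591 ≡ 1, so λ ≡ 24·43 ≡ 25.
  x = λ² - 45 - 45 = 625 - 90 ≡ 5; y = λ·(45 - 5) - 45 ≡ 1. → (5, 1)
double: tangent at (5, 1): λ = (3·5² + 44)/(2·1) ≡ 13/2. 2⁻¹ ≡ 27 (mod 53) since 2·27 = 54 ≡ 1, so λ ≡ 13·27 ≡ 33.
  x = λ² - 5 - 5 = 1089 - 10 ≡ 19; y = λ·(5 - 19) - 1 ≡ 14. → (19, 14)
add G: (19, 14) + (45, 45). λ = (45 - 14)/(45 - 19) ≡ 31/26 mod 53. 26⁻¹ ≡ 51 (mod 53), so λ ≡ 44.
  x = λ² - 19 - 45 = 1936 - 64 ≡ 17; y = λ·(19 - 17) - 14 ≡ 21. → (17, 21)

(17, 21)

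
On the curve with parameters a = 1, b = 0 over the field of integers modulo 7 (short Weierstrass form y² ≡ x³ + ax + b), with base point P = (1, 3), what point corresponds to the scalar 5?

Double-and-add on 5 = (101)₂. Start with P = (1, 3) for the leading 1-bit.
double: tangent at (1, 3): λ = (3·1² + 1)/(2·3) ≡ 4/6. 6⁻¹ ≡ 6 (mod 7), so λ ≡ 4·6 ≡ 3.
  x = λ² - 1 - 1 = 9 - 2 ≡ 0; y = λ·(1 - 0) - 3 ≡ 0. → (0, 0)
double: (0, 0) + (0, 0): same x and y₁ ≡ -y₂, so the sum is O.
add P: O + (1, 3) = (1, 3) (identity).

(1, 3)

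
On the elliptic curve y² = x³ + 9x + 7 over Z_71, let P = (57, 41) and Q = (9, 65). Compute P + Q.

(57, 41) + (9, 65). λ = (65 - 41)/(9 - 57) ≡ 24/23 mod 71. 23⁻¹ ≡ 34 (mod 71), so λ ≡ 35.
  x = λ² - 57 - 9 = 1225 - 66 ≡ 23; y = λ·(57 - 23) - 41 ≡ 13. → (23, 13)

(23, 13)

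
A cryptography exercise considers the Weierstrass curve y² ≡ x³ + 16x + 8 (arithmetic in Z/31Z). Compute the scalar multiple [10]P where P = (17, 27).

Double-and-add on 10 = (1010)₂. Start with P = (17, 27) for the leading 1-bit.
double: tangent at (17, 27): λ = (3·17² + 16)/(2·27) ≡ 15/23. 23⁻¹ ≡ 27 (mod 31) since 23·27 = 621 ≡ 1, so λ ≡ 15·27 ≡ 2.
  x = λ² - 17 - 17 = 4 - 34 ≡ 1; y = λ·(17 - 1) - 27 ≡ 5. → (1, 5)
double: tangent at (1, 5): λ = (3·1² + 16)/(2·5) ≡ 19/10. 10⁻¹ ≡ 28 (mod 31) since 10·28 = 280 ≡ 1, so λ ≡ 19·28 ≡ 5.
  x = λ² - 1 - 1 = 25 - 2 ≡ 23; y = λ·(1 - 23) - 5 ≡ 9. → (23, 9)
add P: (23, 9) + (17, 27). λ = (27 - 9)/(17 - 23) ≡ 18/25 mod 31. 25⁻¹ ≡ 5 (mod 31), so λ ≡ 28.
  x = λ² - 23 - 17 = 784 - 40 ≡ 0; y = λ·(23 - 0) - 9 ≡ 15. → (0, 15)
double: tangent at (0, 15): λ = (3·0² + 16)/(2·15) ≡ 16/30. 30⁻¹ ≡ 30 (mod 31) since 30·30 = 900 ≡ 1, so λ ≡ 16·30 ≡ 15.
  x = λ² - 0 - 0 = 225 - 0 ≡ 8; y = λ·(0 - 8) - 15 ≡ 20. → (8, 20)

(8, 20)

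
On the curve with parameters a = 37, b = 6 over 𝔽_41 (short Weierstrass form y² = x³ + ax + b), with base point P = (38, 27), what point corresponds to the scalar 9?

Double-and-add on 9 = (1001)₂. Start with P = (38, 27) for the leading 1-bit.
double: tangent at (38, 27): λ = (3·38² + 37)/(2·27) ≡ 23/13. 13⁻¹ ≡ 19 (mod 41), so λ ≡ 23·19 ≡ 27.
  x = λ² - 38 - 38 = 729 - 76 ≡ 38; y = λ·(38 - 38) - 27 ≡ 14. → (38, 14)
double: tangent at (38, 14): λ = (3·38² + 37)/(2·14) ≡ 23/28. 28⁻¹ ≡ 22 (mod 41), so λ ≡ 23·22 ≡ 14.
  x = λ² - 38 - 38 = 196 - 76 ≡ 38; y = λ·(38 - 38) - 14 ≡ 27. → (38, 27)
double: tangent at (38, 27): λ = (3·38² + 37)/(2·27) ≡ 23/13. 13⁻¹ ≡ 19 (mod 41), so λ ≡ 23·19 ≡ 27.
  x = λ² - 38 - 38 = 729 - 76 ≡ 38; y = λ·(38 - 38) - 27 ≡ 14. → (38, 14)
add P: (38, 14) + (38, 27): same x and y₁ ≡ -y₂, so the sum is O.

O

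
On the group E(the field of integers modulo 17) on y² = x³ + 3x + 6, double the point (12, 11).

tangent at (12, 11): λ = (3·12² + 3)/(2·11) ≡ 10/5. 5⁻¹ ≡ 7 (mod 17), so λ ≡ 10·7 ≡ 2.
  x = λ² - 12 - 12 = 4 - 24 ≡ 14; y = λ·(12 - 14) - 11 ≡ 2. → (14, 2)

(14, 2)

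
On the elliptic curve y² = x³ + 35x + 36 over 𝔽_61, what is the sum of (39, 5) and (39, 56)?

The two points share x = 39 and their y-coordinates satisfy 5 + 56 ≡ 0 (mod 61), so they are inverses. Their sum is O.

O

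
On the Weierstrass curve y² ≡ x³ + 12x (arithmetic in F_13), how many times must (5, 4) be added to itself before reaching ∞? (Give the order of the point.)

4

2P: tangent at (5, 4): λ = (3·5² + 12)/(2·4) ≡ 9/8. 8⁻¹ ≡ 5 (mod 13), so λ ≡ 9·5 ≡ 6.
  x = λ² - 5 - 5 = 36 - 10 ≡ 0; y = λ·(5 - 0) - 4 ≡ 0. → (0, 0)
3P: (0, 0) + (5, 4). λ = (4 - 0)/(5 - 0) ≡ 4/5 mod 13. 5⁻¹ ≡ 8 (mod 13), so λ ≡ 6.
  x = λ² - 0 - 5 = 36 - 5 ≡ 5; y = λ·(0 - 5) - 0 ≡ 9. → (5, 9)
4P: (5, 9) + (5, 4): same x and y₁ ≡ -y₂, so the sum is ∞.
4P = ∞, so the order is 4.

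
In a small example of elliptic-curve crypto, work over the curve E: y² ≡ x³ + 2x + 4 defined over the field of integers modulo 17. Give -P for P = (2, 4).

(2, 13)

-(2, 4) = (2, -4 mod 17) = (2, 13).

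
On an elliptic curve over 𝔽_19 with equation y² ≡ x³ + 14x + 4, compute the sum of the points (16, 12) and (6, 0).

(16, 12) + (6, 0). λ = (0 - 12)/(6 - 16) ≡ 7/9 mod 19. 9⁻¹ ≡ 17 (mod 19) since 9·17 = 153 ≡ 1, so λ ≡ 5.
  x = λ² - 16 - 6 = 25 - 22 ≡ 3; y = λ·(16 - 3) - 12 ≡ 15. → (3, 15)

(3, 15)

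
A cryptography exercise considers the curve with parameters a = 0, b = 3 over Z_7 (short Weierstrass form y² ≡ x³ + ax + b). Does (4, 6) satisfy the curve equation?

no

y² = 6² ≡ 1; x³ + 0x + 3 = 67 ≡ 4 (mod 7). 1 ≠ 4.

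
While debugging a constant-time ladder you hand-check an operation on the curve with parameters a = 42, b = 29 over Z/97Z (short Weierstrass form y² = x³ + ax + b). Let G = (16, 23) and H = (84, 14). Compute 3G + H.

(88, 38)

First 3G:
Repeated addition: build up to 3G.
2G: tangent at (16, 23): λ = (3·16² + 42)/(2·23) ≡ 34/46. 46⁻¹ ≡ 19 (mod 97) since 46·19 = 874 ≡ 1, so λ ≡ 34·19 ≡ 64.
  x = λ² - 16 - 16 = 4096 - 32 ≡ 87; y = λ·(16 - 87) - 23 ≡ 89. → (87, 89)
3G: (87, 89) + (16, 23). λ = (23 - 89)/(16 - 87) ≡ 31/26 mod 97. 26⁻¹ ≡ 56 (mod 97) since 26·56 = 1456 ≡ 1, so λ ≡ 87.
  x = λ² - 87 - 16 = 7569 - 103 ≡ 94; y = λ·(87 - 94) - 89 ≡ 78. → (94, 78)
3G = (94, 78).
Finally 3G + H:
(94, 78) + (84, 14). λ = (14 - 78)/(84 - 94) ≡ 33/87 mod 97. 87⁻¹ ≡ 29 (mod 97), so λ ≡ 84.
  x = λ² - 94 - 84 = 7056 - 178 ≡ 88; y = λ·(94 - 88) - 78 ≡ 38. → (88, 38)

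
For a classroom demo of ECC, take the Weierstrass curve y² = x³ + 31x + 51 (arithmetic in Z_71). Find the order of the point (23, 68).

2P: tangent at (23, 68): λ = (3·23² + 31)/(2·68) ≡ 56/65. 65⁻¹ ≡ 59 (mod 71), so λ ≡ 56·59 ≡ 38.
  x = λ² - 23 - 23 = 1444 - 46 ≡ 49; y = λ·(23 - 49) - 68 ≡ 9. → (49, 9)
3P: (49, 9) + (23, 68). λ = (68 - 9)/(23 - 49) ≡ 59/45 mod 71. 45⁻¹ ≡ 30 (mod 71), so λ ≡ 66.
  x = λ² - 49 - 23 = 4356 - 72 ≡ 24; y = λ·(49 - 24) - 9 ≡ 8. → (24, 8)
4P: (24, 8) + (23, 68). λ = (68 - 8)/(23 - 24) ≡ 60/70 mod 71. 70⁻¹ ≡ 70 (mod 71) since 70·70 = 4900 ≡ 1, so λ ≡ 11.
  x = λ² - 24 - 23 = 121 - 47 ≡ 3; y = λ·(24 - 3) - 8 ≡ 10. → (3, 10)
5P: (3, 10) + (23, 68). λ = (68 - 10)/(23 - 3) ≡ 58/20 mod 71. 20⁻¹ ≡ 32 (mod 71), so λ ≡ 10.
  x = λ² - 3 - 23 = 100 - 26 ≡ 3; y = λ·(3 - 3) - 10 ≡ 61. → (3, 61)
6P: (3, 61) + (23, 68). λ = (68 - 61)/(23 - 3) ≡ 7/20 mod 71. 20⁻¹ ≡ 32 (mod 71) since 20·32 = 640 ≡ 1, so λ ≡ 11.
  x = λ² - 3 - 23 = 121 - 26 ≡ 24; y = λ·(3 - 24) - 61 ≡ 63. → (24, 63)
7P: (24, 63) + (23, 68). λ = (68 - 63)/(23 - 24) ≡ 5/70 mod 71. 70⁻¹ ≡ 70 (mod 71) since 70·70 = 4900 ≡ 1, so λ ≡ 66.
  x = λ² - 24 - 23 = 4356 - 47 ≡ 49; y = λ·(24 - 49) - 63 ≡ 62. → (49, 62)
8P: (49, 62) + (23, 68). λ = (68 - 62)/(23 - 49) ≡ 6/45 mod 71. 45⁻¹ ≡ 30 (mod 71), so λ ≡ 38.
  x = λ² - 49 - 23 = 1444 - 72 ≡ 23; y = λ·(49 - 23) - 62 ≡ 3. → (23, 3)
9P: (23, 3) + (23, 68): same x and y₁ ≡ -y₂, so the sum is 𝒪.
9P = 𝒪, so the order is 9.

9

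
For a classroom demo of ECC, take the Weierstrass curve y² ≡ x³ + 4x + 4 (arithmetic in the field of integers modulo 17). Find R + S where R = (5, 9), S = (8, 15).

(8, 2)

(5, 9) + (8, 15). λ = (15 - 9)/(8 - 5) ≡ 6/3 mod 17. 3⁻¹ ≡ 6 (mod 17) since 3·6 = 18 ≡ 1, so λ ≡ 2.
  x = λ² - 5 - 8 = 4 - 13 ≡ 8; y = λ·(5 - 8) - 9 ≡ 2. → (8, 2)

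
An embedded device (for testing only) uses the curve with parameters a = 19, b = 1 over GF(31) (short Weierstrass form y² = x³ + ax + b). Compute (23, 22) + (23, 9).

O

The two points share x = 23 and their y-coordinates satisfy 22 + 9 ≡ 0 (mod 31), so they are inverses. Their sum is O.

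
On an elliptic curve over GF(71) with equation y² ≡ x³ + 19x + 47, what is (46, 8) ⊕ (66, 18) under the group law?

(46, 8) + (66, 18). λ = (18 - 8)/(66 - 46) ≡ 10/20 mod 71. 20⁻¹ ≡ 32 (mod 71), so λ ≡ 36.
  x = λ² - 46 - 66 = 1296 - 112 ≡ 48; y = λ·(46 - 48) - 8 ≡ 62. → (48, 62)

(48, 62)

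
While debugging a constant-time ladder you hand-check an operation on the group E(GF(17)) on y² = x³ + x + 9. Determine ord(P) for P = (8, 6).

2P: tangent at (8, 6): λ = (3·8² + 1)/(2·6) ≡ 6/12. 12⁻¹ ≡ 10 (mod 17), so λ ≡ 6·10 ≡ 9.
  x = λ² - 8 - 8 = 81 - 16 ≡ 14; y = λ·(8 - 14) - 6 ≡ 8. → (14, 8)
3P: (14, 8) + (8, 6). λ = (6 - 8)/(8 - 14) ≡ 15/11 mod 17. 11⁻¹ ≡ 14 (mod 17) since 11·14 = 154 ≡ 1, so λ ≡ 6.
  x = λ² - 14 - 8 = 36 - 22 ≡ 14; y = λ·(14 - 14) - 8 ≡ 9. → (14, 9)
4P: (14, 9) + (8, 6). λ = (6 - 9)/(8 - 14) ≡ 14/11 mod 17. 11⁻¹ ≡ 14 (mod 17) since 11·14 = 154 ≡ 1, so λ ≡ 9.
  x = λ² - 14 - 8 = 81 - 22 ≡ 8; y = λ·(14 - 8) - 9 ≡ 11. → (8, 11)
5P: (8, 11) + (8, 6): same x and y₁ ≡ -y₂, so the sum is O.
5P = O, so the order is 5.

5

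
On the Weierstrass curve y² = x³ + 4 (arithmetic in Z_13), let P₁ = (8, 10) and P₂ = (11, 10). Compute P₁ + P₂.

(8, 10) + (11, 10). λ = (10 - 10)/(11 - 8) ≡ 0/3 mod 13. 3⁻¹ ≡ 9 (mod 13), so λ ≡ 0.
  x = λ² - 8 - 11 = 0 - 19 ≡ 7; y = λ·(8 - 7) - 10 ≡ 3. → (7, 3)

(7, 3)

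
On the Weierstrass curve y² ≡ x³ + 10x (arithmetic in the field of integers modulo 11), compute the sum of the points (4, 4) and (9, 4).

(4, 4) + (9, 4). λ = (4 - 4)/(9 - 4) ≡ 0/5 mod 11. 5⁻¹ ≡ 9 (mod 11), so λ ≡ 0.
  x = λ² - 4 - 9 = 0 - 13 ≡ 9; y = λ·(4 - 9) - 4 ≡ 7. → (9, 7)

(9, 7)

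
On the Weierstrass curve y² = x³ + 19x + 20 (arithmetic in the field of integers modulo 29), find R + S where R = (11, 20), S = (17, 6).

(0, 22)

(11, 20) + (17, 6). λ = (6 - 20)/(17 - 11) ≡ 15/6 mod 29. 6⁻¹ ≡ 5 (mod 29) since 6·5 = 30 ≡ 1, so λ ≡ 17.
  x = λ² - 11 - 17 = 289 - 28 ≡ 0; y = λ·(11 - 0) - 20 ≡ 22. → (0, 22)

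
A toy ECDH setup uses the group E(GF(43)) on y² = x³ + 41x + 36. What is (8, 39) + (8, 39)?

(24, 40)

tangent at (8, 39): λ = (3·8² + 41)/(2·39) ≡ 18/35. 35⁻¹ ≡ 16 (mod 43), so λ ≡ 18·16 ≡ 30.
  x = λ² - 8 - 8 = 900 - 16 ≡ 24; y = λ·(8 - 24) - 39 ≡ 40. → (24, 40)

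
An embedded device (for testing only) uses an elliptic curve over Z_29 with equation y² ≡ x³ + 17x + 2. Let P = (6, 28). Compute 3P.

Repeated addition: build up to 3P.
2P: tangent at (6, 28): λ = (3·6² + 17)/(2·28) ≡ 9/27. 27⁻¹ ≡ 14 (mod 29) since 27·14 = 378 ≡ 1, so λ ≡ 9·14 ≡ 10.
  x = λ² - 6 - 6 = 100 - 12 ≡ 1; y = λ·(6 - 1) - 28 ≡ 22. → (1, 22)
3P: (1, 22) + (6, 28). λ = (28 - 22)/(6 - 1) ≡ 6/5 mod 29. 5⁻¹ ≡ 6 (mod 29), so λ ≡ 7.
  x = λ² - 1 - 6 = 49 - 7 ≡ 13; y = λ·(1 - 13) - 22 ≡ 10. → (13, 10)

(13, 10)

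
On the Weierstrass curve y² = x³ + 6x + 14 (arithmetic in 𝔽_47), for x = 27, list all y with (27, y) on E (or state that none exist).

x³ + 6x + 14 = 19859 ≡ 25 (mod 47).
Square roots of 25 mod 47: 5 and 42 (since 5² = 25 ≡ 25).

5, 42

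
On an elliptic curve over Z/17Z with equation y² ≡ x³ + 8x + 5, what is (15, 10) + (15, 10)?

tangent at (15, 10): λ = (3·15² + 8)/(2·10) ≡ 3/3. 3⁻¹ ≡ 6 (mod 17) since 3·6 = 18 ≡ 1, so λ ≡ 3·6 ≡ 1.
  x = λ² - 15 - 15 = 1 - 30 ≡ 5; y = λ·(15 - 5) - 10 ≡ 0. → (5, 0)

(5, 0)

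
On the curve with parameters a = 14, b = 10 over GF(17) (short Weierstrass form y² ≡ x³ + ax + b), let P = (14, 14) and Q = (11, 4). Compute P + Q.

(14, 14) + (11, 4). λ = (4 - 14)/(11 - 14) ≡ 7/14 mod 17. 14⁻¹ ≡ 11 (mod 17), so λ ≡ 9.
  x = λ² - 14 - 11 = 81 - 25 ≡ 5; y = λ·(14 - 5) - 14 ≡ 16. → (5, 16)

(5, 16)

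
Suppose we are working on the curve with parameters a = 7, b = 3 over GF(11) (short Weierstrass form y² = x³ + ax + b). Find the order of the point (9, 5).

2P: tangent at (9, 5): λ = (3·9² + 7)/(2·5) ≡ 8/10. 10⁻¹ ≡ 10 (mod 11), so λ ≡ 8·10 ≡ 3.
  x = λ² - 9 - 9 = 9 - 18 ≡ 2; y = λ·(9 - 2) - 5 ≡ 5. → (2, 5)
3P: (2, 5) + (9, 5). λ = (5 - 5)/(9 - 2) ≡ 0/7 mod 11. 7⁻¹ ≡ 8 (mod 11) since 7·8 = 56 ≡ 1, so λ ≡ 0.
  x = λ² - 2 - 9 = 0 - 11 ≡ 0; y = λ·(2 - 0) - 5 ≡ 6. → (0, 6)
4P: (0, 6) + (9, 5). λ = (5 - 6)/(9 - 0) ≡ 10/9 mod 11. 9⁻¹ ≡ 5 (mod 11), so λ ≡ 6.
  x = λ² - 0 - 9 = 36 - 9 ≡ 5; y = λ·(0 - 5) - 6 ≡ 8. → (5, 8)
5P: (5, 8) + (9, 5). λ = (5 - 8)/(9 - 5) ≡ 8/4 mod 11. 4⁻¹ ≡ 3 (mod 11) since 4·3 = 12 ≡ 1, so λ ≡ 2.
  x = λ² - 5 - 9 = 4 - 14 ≡ 1; y = λ·(5 - 1) - 8 ≡ 0. → (1, 0)
6P: (1, 0) + (9, 5). λ = (5 - 0)/(9 - 1) ≡ 5/8 mod 11. 8⁻¹ ≡ 7 (mod 11) since 8·7 = 56 ≡ 1, so λ ≡ 2.
  x = λ² - 1 - 9 = 4 - 10 ≡ 5; y = λ·(1 - 5) - 0 ≡ 3. → (5, 3)
7P: (5, 3) + (9, 5). λ = (5 - 3)/(9 - 5) ≡ 2/4 mod 11. 4⁻¹ ≡ 3 (mod 11) since 4·3 = 12 ≡ 1, so λ ≡ 6.
  x = λ² - 5 - 9 = 36 - 14 ≡ 0; y = λ·(5 - 0) - 3 ≡ 5. → (0, 5)
8P: (0, 5) + (9, 5). λ = (5 - 5)/(9 - 0) ≡ 0/9 mod 11. 9⁻¹ ≡ 5 (mod 11), so λ ≡ 0.
  x = λ² - 0 - 9 = 0 - 9 ≡ 2; y = λ·(0 - 2) - 5 ≡ 6. → (2, 6)
9P: (2, 6) + (9, 5). λ = (5 - 6)/(9 - 2) ≡ 10/7 mod 11. 7⁻¹ ≡ 8 (mod 11), so λ ≡ 3.
  x = λ² - 2 - 9 = 9 - 11 ≡ 9; y = λ·(2 - 9) - 6 ≡ 6. → (9, 6)
10P: (9, 6) + (9, 5): same x and y₁ ≡ -y₂, so the sum is 𝒪.
10P = 𝒪, so the order is 10.

10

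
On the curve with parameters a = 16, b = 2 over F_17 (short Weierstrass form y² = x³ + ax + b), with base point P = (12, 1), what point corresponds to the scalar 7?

Repeated addition: build up to 7P.
2P: tangent at (12, 1): λ = (3·12² + 16)/(2·1) ≡ 6/2. 2⁻¹ ≡ 9 (mod 17) since 2·9 = 18 ≡ 1, so λ ≡ 6·9 ≡ 3.
  x = λ² - 12 - 12 = 9 - 24 ≡ 2; y = λ·(12 - 2) - 1 ≡ 12. → (2, 12)
3P: (2, 12) + (12, 1). λ = (1 - 12)/(12 - 2) ≡ 6/10 mod 17. 10⁻¹ ≡ 12 (mod 17), so λ ≡ 4.
  x = λ² - 2 - 12 = 16 - 14 ≡ 2; y = λ·(2 - 2) - 12 ≡ 5. → (2, 5)
4P: (2, 5) + (12, 1). λ = (1 - 5)/(12 - 2) ≡ 13/10 mod 17. 10⁻¹ ≡ 12 (mod 17) since 10·12 = 120 ≡ 1, so λ ≡ 3.
  x = λ² - 2 - 12 = 9 - 14 ≡ 12; y = λ·(2 - 12) - 5 ≡ 16. → (12, 16)
5P: (12, 16) + (12, 1): same x and y₁ ≡ -y₂, so the sum is the point at infinity.
6P: the point at infinity + (12, 1) = (12, 1) (identity).
7P: tangent at (12, 1): λ = (3·12² + 16)/(2·1) ≡ 6/2. 2⁻¹ ≡ 9 (mod 17), so λ ≡ 6·9 ≡ 3.
  x = λ² - 12 - 12 = 9 - 24 ≡ 2; y = λ·(12 - 2) - 1 ≡ 12. → (2, 12)

(2, 12)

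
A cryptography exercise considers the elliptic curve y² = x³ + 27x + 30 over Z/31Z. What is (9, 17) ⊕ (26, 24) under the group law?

(4, 27)

(9, 17) + (26, 24). λ = (24 - 17)/(26 - 9) ≡ 7/17 mod 31. 17⁻¹ ≡ 11 (mod 31) since 17·11 = 187 ≡ 1, so λ ≡ 15.
  x = λ² - 9 - 26 = 225 - 35 ≡ 4; y = λ·(9 - 4) - 17 ≡ 27. → (4, 27)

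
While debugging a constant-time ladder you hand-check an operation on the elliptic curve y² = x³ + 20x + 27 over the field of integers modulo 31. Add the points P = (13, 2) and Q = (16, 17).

(13, 2) + (16, 17). λ = (17 - 2)/(16 - 13) ≡ 15/3 mod 31. 3⁻¹ ≡ 21 (mod 31) since 3·21 = 63 ≡ 1, so λ ≡ 5.
  x = λ² - 13 - 16 = 25 - 29 ≡ 27; y = λ·(13 - 27) - 2 ≡ 21. → (27, 21)

(27, 21)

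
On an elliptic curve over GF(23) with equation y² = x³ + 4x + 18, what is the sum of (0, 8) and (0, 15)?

O

The two points share x = 0 and their y-coordinates satisfy 8 + 15 ≡ 0 (mod 23), so they are inverses. Their sum is 𝒪.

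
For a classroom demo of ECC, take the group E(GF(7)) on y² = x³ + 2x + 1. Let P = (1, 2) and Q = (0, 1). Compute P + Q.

(0, 6)

(1, 2) + (0, 1). λ = (1 - 2)/(0 - 1) ≡ 6/6 mod 7. 6⁻¹ ≡ 6 (mod 7), so λ ≡ 1.
  x = λ² - 1 - 0 = 1 - 1 ≡ 0; y = λ·(1 - 0) - 2 ≡ 6. → (0, 6)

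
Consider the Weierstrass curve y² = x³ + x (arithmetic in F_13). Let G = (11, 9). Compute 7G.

(7, 8)

Repeated addition: build up to 7G.
2G: tangent at (11, 9): λ = (3·11² + 1)/(2·9) ≡ 0/5. 5⁻¹ ≡ 8 (mod 13), so λ ≡ 0·8 ≡ 0.
  x = λ² - 11 - 11 = 0 - 22 ≡ 4; y = λ·(11 - 4) - 9 ≡ 4. → (4, 4)
3G: (4, 4) + (11, 9). λ = (9 - 4)/(11 - 4) ≡ 5/7 mod 13. 7⁻¹ ≡ 2 (mod 13) since 7·2 = 14 ≡ 1, so λ ≡ 10.
  x = λ² - 4 - 11 = 100 - 15 ≡ 7; y = λ·(4 - 7) - 4 ≡ 5. → (7, 5)
4G: (7, 5) + (11, 9). λ = (9 - 5)/(11 - 7) ≡ 4/4 mod 13. 4⁻¹ ≡ 10 (mod 13) since 4·10 = 40 ≡ 1, so λ ≡ 1.
  x = λ² - 7 - 11 = 1 - 18 ≡ 9; y = λ·(7 - 9) - 5 ≡ 6. → (9, 6)
5G: (9, 6) + (11, 9). λ = (9 - 6)/(11 - 9) ≡ 3/2 mod 13. 2⁻¹ ≡ 7 (mod 13) since 2·7 = 14 ≡ 1, so λ ≡ 8.
  x = λ² - 9 - 11 = 64 - 20 ≡ 5; y = λ·(9 - 5) - 6 ≡ 0. → (5, 0)
6G: (5, 0) + (11, 9). λ = (9 - 0)/(11 - 5) ≡ 9/6 mod 13. 6⁻¹ ≡ 11 (mod 13) since 6·11 = 66 ≡ 1, so λ ≡ 8.
  x = λ² - 5 - 11 = 64 - 16 ≡ 9; y = λ·(5 - 9) - 0 ≡ 7. → (9, 7)
7G: (9, 7) + (11, 9). λ = (9 - 7)/(11 - 9) ≡ 2/2 mod 13. 2⁻¹ ≡ 7 (mod 13), so λ ≡ 1.
  x = λ² - 9 - 11 = 1 - 20 ≡ 7; y = λ·(9 - 7) - 7 ≡ 8. → (7, 8)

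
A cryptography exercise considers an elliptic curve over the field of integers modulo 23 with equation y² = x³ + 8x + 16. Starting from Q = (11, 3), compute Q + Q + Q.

(6, 2)

Repeated addition: build up to 3Q.
2Q: tangent at (11, 3): λ = (3·11² + 8)/(2·3) ≡ 3/6. 6⁻¹ ≡ 4 (mod 23) since 6·4 = 24 ≡ 1, so λ ≡ 3·4 ≡ 12.
  x = λ² - 11 - 11 = 144 - 22 ≡ 7; y = λ·(11 - 7) - 3 ≡ 22. → (7, 22)
3Q: (7, 22) + (11, 3). λ = (3 - 22)/(11 - 7) ≡ 4/4 mod 23. 4⁻¹ ≡ 6 (mod 23) since 4·6 = 24 ≡ 1, so λ ≡ 1.
  x = λ² - 7 - 11 = 1 - 18 ≡ 6; y = λ·(7 - 6) - 22 ≡ 2. → (6, 2)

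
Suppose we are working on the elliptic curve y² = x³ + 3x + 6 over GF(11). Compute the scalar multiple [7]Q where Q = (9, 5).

(9, 5)

Repeated addition: build up to 7Q.
2Q: tangent at (9, 5): λ = (3·9² + 3)/(2·5) ≡ 4/10. 10⁻¹ ≡ 10 (mod 11), so λ ≡ 4·10 ≡ 7.
  x = λ² - 9 - 9 = 49 - 18 ≡ 9; y = λ·(9 - 9) - 5 ≡ 6. → (9, 6)
3Q: (9, 6) + (9, 5): same x and y₁ ≡ -y₂, so the sum is O.
4Q: O + (9, 5) = (9, 5) (identity).
5Q: tangent at (9, 5): λ = (3·9² + 3)/(2·5) ≡ 4/10. 10⁻¹ ≡ 10 (mod 11), so λ ≡ 4·10 ≡ 7.
  x = λ² - 9 - 9 = 49 - 18 ≡ 9; y = λ·(9 - 9) - 5 ≡ 6. → (9, 6)
6Q: (9, 6) + (9, 5): same x and y₁ ≡ -y₂, so the sum is O.
7Q: O + (9, 5) = (9, 5) (identity).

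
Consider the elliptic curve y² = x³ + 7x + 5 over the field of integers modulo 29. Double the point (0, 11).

(1, 19)

tangent at (0, 11): λ = (3·0² + 7)/(2·11) ≡ 7/22. 22⁻¹ ≡ 4 (mod 29), so λ ≡ 7·4 ≡ 28.
  x = λ² - 0 - 0 = 784 - 0 ≡ 1; y = λ·(0 - 1) - 11 ≡ 19. → (1, 19)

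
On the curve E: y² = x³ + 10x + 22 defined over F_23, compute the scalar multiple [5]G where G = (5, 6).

Double-and-add on 5 = (101)₂. Start with G = (5, 6) for the leading 1-bit.
double: tangent at (5, 6): λ = (3·5² + 10)/(2·6) ≡ 16/12. 12⁻¹ ≡ 2 (mod 23), so λ ≡ 16·2 ≡ 9.
  x = λ² - 5 - 5 = 81 - 10 ≡ 2; y = λ·(5 - 2) - 6 ≡ 21. → (2, 21)
double: tangent at (2, 21): λ = (3·2² + 10)/(2·21) ≡ 22/19. 19⁻¹ ≡ 17 (mod 23), so λ ≡ 22·17 ≡ 6.
  x = λ² - 2 - 2 = 36 - 4 ≡ 9; y = λ·(2 - 9) - 21 ≡ 6. → (9, 6)
add G: (9, 6) + (5, 6). λ = (6 - 6)/(5 - 9) ≡ 0/19 mod 23. 19⁻¹ ≡ 17 (mod 23) since 19·17 = 323 ≡ 1, so λ ≡ 0.
  x = λ² - 9 - 5 = 0 - 14 ≡ 9; y = λ·(9 - 9) - 6 ≡ 17. → (9, 17)

(9, 17)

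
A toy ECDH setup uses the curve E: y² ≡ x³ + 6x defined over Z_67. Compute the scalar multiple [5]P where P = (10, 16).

Repeated addition: build up to 5P.
2P: tangent at (10, 16): λ = (3·10² + 6)/(2·16) ≡ 38/32. 32⁻¹ ≡ 44 (mod 67) since 32·44 = 1408 ≡ 1, so λ ≡ 38·44 ≡ 64.
  x = λ² - 10 - 10 = 4096 - 20 ≡ 56; y = λ·(10 - 56) - 16 ≡ 55. → (56, 55)
3P: (56, 55) + (10, 16). λ = (16 - 55)/(10 - 56) ≡ 28/21 mod 67. 21⁻¹ ≡ 16 (mod 67), so λ ≡ 46.
  x = λ² - 56 - 10 = 2116 - 66 ≡ 40; y = λ·(56 - 40) - 55 ≡ 11. → (40, 11)
4P: (40, 11) + (10, 16). λ = (16 - 11)/(10 - 40) ≡ 5/37 mod 67. 37⁻¹ ≡ 29 (mod 67), so λ ≡ 11.
  x = λ² - 40 - 10 = 121 - 50 ≡ 4; y = λ·(40 - 4) - 11 ≡ 50. → (4, 50)
5P: (4, 50) + (10, 16). λ = (16 - 50)/(10 - 4) ≡ 33/6 mod 67. 6⁻¹ ≡ 56 (mod 67) since 6·56 = 336 ≡ 1, so λ ≡ 39.
  x = λ² - 4 - 10 = 1521 - 14 ≡ 33; y = λ·(4 - 33) - 50 ≡ 25. → (33, 25)

(33, 25)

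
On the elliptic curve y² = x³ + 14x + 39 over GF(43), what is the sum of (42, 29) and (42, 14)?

The two points share x = 42 and their y-coordinates satisfy 29 + 14 ≡ 0 (mod 43), so they are inverses. Their sum is O.

O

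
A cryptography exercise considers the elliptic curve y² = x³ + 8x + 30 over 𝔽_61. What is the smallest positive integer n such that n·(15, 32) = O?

11

2P: tangent at (15, 32): λ = (3·15² + 8)/(2·32) ≡ 12/3. 3⁻¹ ≡ 41 (mod 61), so λ ≡ 12·41 ≡ 4.
  x = λ² - 15 - 15 = 16 - 30 ≡ 47; y = λ·(15 - 47) - 32 ≡ 23. → (47, 23)
3P: (47, 23) + (15, 32). λ = (32 - 23)/(15 - 47) ≡ 9/29 mod 61. 29⁻¹ ≡ 40 (mod 61), so λ ≡ 55.
  x = λ² - 47 - 15 = 3025 - 62 ≡ 35; y = λ·(47 - 35) - 23 ≡ 27. → (35, 27)
4P: (35, 27) + (15, 32). λ = (32 - 27)/(15 - 35) ≡ 5/41 mod 61. 41⁻¹ ≡ 3 (mod 61), so λ ≡ 15.
  x = λ² - 35 - 15 = 225 - 50 ≡ 53; y = λ·(35 - 53) - 27 ≡ 8. → (53, 8)
5P: (53, 8) + (15, 32). λ = (32 - 8)/(15 - 53) ≡ 24/23 mod 61. 23⁻¹ ≡ 8 (mod 61) since 23·8 = 184 ≡ 1, so λ ≡ 9.
  x = λ² - 53 - 15 = 81 - 68 ≡ 13; y = λ·(53 - 13) - 8 ≡ 47. → (13, 47)
6P: (13, 47) + (15, 32). λ = (32 - 47)/(15 - 13) ≡ 46/2 mod 61. 2⁻¹ ≡ 31 (mod 61), so λ ≡ 23.
  x = λ² - 13 - 15 = 529 - 28 ≡ 13; y = λ·(13 - 13) - 47 ≡ 14. → (13, 14)
7P: (13, 14) + (15, 32). λ = (32 - 14)/(15 - 13) ≡ 18/2 mod 61. 2⁻¹ ≡ 31 (mod 61) since 2·31 = 62 ≡ 1, so λ ≡ 9.
  x = λ² - 13 - 15 = 81 - 28 ≡ 53; y = λ·(13 - 53) - 14 ≡ 53. → (53, 53)
8P: (53, 53) + (15, 32). λ = (32 - 53)/(15 - 53) ≡ 40/23 mod 61. 23⁻¹ ≡ 8 (mod 61), so λ ≡ 15.
  x = λ² - 53 - 15 = 225 - 68 ≡ 35; y = λ·(53 - 35) - 53 ≡ 34. → (35, 34)
9P: (35, 34) + (15, 32). λ = (32 - 34)/(15 - 35) ≡ 59/41 mod 61. 41⁻¹ ≡ 3 (mod 61) since 41·3 = 123 ≡ 1, so λ ≡ 55.
  x = λ² - 35 - 15 = 3025 - 50 ≡ 47; y = λ·(35 - 47) - 34 ≡ 38. → (47, 38)
10P: (47, 38) + (15, 32). λ = (32 - 38)/(15 - 47) ≡ 55/29 mod 61. 29⁻¹ ≡ 40 (mod 61) since 29·40 = 1160 ≡ 1, so λ ≡ 4.
  x = λ² - 47 - 15 = 16 - 62 ≡ 15; y = λ·(47 - 15) - 38 ≡ 29. → (15, 29)
11P: (15, 29) + (15, 32): same x and y₁ ≡ -y₂, so the sum is O.
11P = O, so the order is 11.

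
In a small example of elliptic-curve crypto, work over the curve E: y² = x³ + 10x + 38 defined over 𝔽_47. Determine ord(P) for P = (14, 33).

2P: tangent at (14, 33): λ = (3·14² + 10)/(2·33) ≡ 34/19. 19⁻¹ ≡ 5 (mod 47), so λ ≡ 34·5 ≡ 29.
  x = λ² - 14 - 14 = 841 - 28 ≡ 14; y = λ·(14 - 14) - 33 ≡ 14. → (14, 14)
3P: (14, 14) + (14, 33): same x and y₁ ≡ -y₂, so the sum is 𝒪.
3P = 𝒪, so the order is 3.

3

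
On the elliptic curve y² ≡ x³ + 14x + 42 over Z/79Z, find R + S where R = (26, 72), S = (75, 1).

(3, 43)

(26, 72) + (75, 1). λ = (1 - 72)/(75 - 26) ≡ 8/49 mod 79. 49⁻¹ ≡ 50 (mod 79) since 49·50 = 2450 ≡ 1, so λ ≡ 5.
  x = λ² - 26 - 75 = 25 - 101 ≡ 3; y = λ·(26 - 3) - 72 ≡ 43. → (3, 43)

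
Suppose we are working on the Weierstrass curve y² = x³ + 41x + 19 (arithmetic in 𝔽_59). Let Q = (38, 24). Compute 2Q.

(19, 39)

tangent at (38, 24): λ = (3·38² + 41)/(2·24) ≡ 7/48. 48⁻¹ ≡ 16 (mod 59), so λ ≡ 7·16 ≡ 53.
  x = λ² - 38 - 38 = 2809 - 76 ≡ 19; y = λ·(38 - 19) - 24 ≡ 39. → (19, 39)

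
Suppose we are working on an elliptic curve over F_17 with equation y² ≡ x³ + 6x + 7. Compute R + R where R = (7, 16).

(3, 1)

tangent at (7, 16): λ = (3·7² + 6)/(2·16) ≡ 0/15. 15⁻¹ ≡ 8 (mod 17) since 15·8 = 120 ≡ 1, so λ ≡ 0·8 ≡ 0.
  x = λ² - 7 - 7 = 0 - 14 ≡ 3; y = λ·(7 - 3) - 16 ≡ 1. → (3, 1)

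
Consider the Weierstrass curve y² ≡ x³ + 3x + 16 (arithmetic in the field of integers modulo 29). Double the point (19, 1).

(26, 26)

tangent at (19, 1): λ = (3·19² + 3)/(2·1) ≡ 13/2. 2⁻¹ ≡ 15 (mod 29) since 2·15 = 30 ≡ 1, so λ ≡ 13·15 ≡ 21.
  x = λ² - 19 - 19 = 441 - 38 ≡ 26; y = λ·(19 - 26) - 1 ≡ 26. → (26, 26)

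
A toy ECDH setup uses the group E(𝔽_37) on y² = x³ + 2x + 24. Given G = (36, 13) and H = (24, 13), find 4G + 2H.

(33, 10)

First 4G:
Repeated addition: build up to 4G.
2G: tangent at (36, 13): λ = (3·36² + 2)/(2·13) ≡ 5/26. 26⁻¹ ≡ 10 (mod 37), so λ ≡ 5·10 ≡ 13.
  x = λ² - 36 - 36 = 169 - 72 ≡ 23; y = λ·(36 - 23) - 13 ≡ 8. → (23, 8)
3G: (23, 8) + (36, 13). λ = (13 - 8)/(36 - 23) ≡ 5/13 mod 37. 13⁻¹ ≡ 20 (mod 37), so λ ≡ 26.
  x = λ² - 23 - 36 = 676 - 59 ≡ 25; y = λ·(23 - 25) - 8 ≡ 14. → (25, 14)
4G: (25, 14) + (36, 13). λ = (13 - 14)/(36 - 25) ≡ 36/11 mod 37. 11⁻¹ ≡ 27 (mod 37) since 11·27 = 297 ≡ 1, so λ ≡ 10.
  x = λ² - 25 - 36 = 100 - 61 ≡ 2; y = λ·(25 - 2) - 14 ≡ 31. → (2, 31)
4G = (2, 31).
Next 2H:
Repeated addition: build up to 2H.
2H: tangent at (24, 13): λ = (3·24² + 2)/(2·13) ≡ 28/26. 26⁻¹ ≡ 10 (mod 37), so λ ≡ 28·10 ≡ 21.
  x = λ² - 24 - 24 = 441 - 48 ≡ 23; y = λ·(24 - 23) - 13 ≡ 8. → (23, 8)
2H = (23, 8).
Finally 4G + 2H:
(2, 31) + (23, 8). λ = (8 - 31)/(23 - 2) ≡ 14/21 mod 37. 21⁻¹ ≡ 30 (mod 37) since 21·30 = 630 ≡ 1, so λ ≡ 13.
  x = λ² - 2 - 23 = 169 - 25 ≡ 33; y = λ·(2 - 33) - 31 ≡ 10. → (33, 10)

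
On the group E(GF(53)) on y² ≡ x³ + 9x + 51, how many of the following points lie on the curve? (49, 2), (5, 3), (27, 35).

(49, 2): 2² ≡ 4, rhs ≡ 4 → on.
(5, 3): 3² ≡ 9, rhs ≡ 9 → on.
(27, 35): 35² ≡ 6, rhs ≡ 49 → off.

2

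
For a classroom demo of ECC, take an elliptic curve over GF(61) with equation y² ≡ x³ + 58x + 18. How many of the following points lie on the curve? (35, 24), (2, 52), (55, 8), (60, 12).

3

(35, 24): 24² ≡ 27, rhs ≡ 27 → on.
(2, 52): 52² ≡ 20, rhs ≡ 20 → on.
(55, 8): 8² ≡ 3, rhs ≡ 3 → on.
(60, 12): 12² ≡ 22, rhs ≡ 20 → off.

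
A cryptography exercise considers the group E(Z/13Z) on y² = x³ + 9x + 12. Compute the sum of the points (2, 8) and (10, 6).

(10, 7)

(2, 8) + (10, 6). λ = (6 - 8)/(10 - 2) ≡ 11/8 mod 13. 8⁻¹ ≡ 5 (mod 13) since 8·5 = 40 ≡ 1, so λ ≡ 3.
  x = λ² - 2 - 10 = 9 - 12 ≡ 10; y = λ·(2 - 10) - 8 ≡ 7. → (10, 7)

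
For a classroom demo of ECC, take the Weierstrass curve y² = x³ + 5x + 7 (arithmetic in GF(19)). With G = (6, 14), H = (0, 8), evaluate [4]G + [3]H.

(18, 1)

First 4G:
Repeated addition: build up to 4G.
2G: tangent at (6, 14): λ = (3·6² + 5)/(2·14) ≡ 18/9. 9⁻¹ ≡ 17 (mod 19), so λ ≡ 18·17 ≡ 2.
  x = λ² - 6 - 6 = 4 - 12 ≡ 11; y = λ·(6 - 11) - 14 ≡ 14. → (11, 14)
3G: (11, 14) + (6, 14). λ = (14 - 14)/(6 - 11) ≡ 0/14 mod 19. 14⁻¹ ≡ 15 (mod 19), so λ ≡ 0.
  x = λ² - 11 - 6 = 0 - 17 ≡ 2; y = λ·(11 - 2) - 14 ≡ 5. → (2, 5)
4G: (2, 5) + (6, 14). λ = (14 - 5)/(6 - 2) ≡ 9/4 mod 19. 4⁻¹ ≡ 5 (mod 19), so λ ≡ 7.
  x = λ² - 2 - 6 = 49 - 8 ≡ 3; y = λ·(2 - 3) - 5 ≡ 7. → (3, 7)
4G = (3, 7).
Next 3H:
Repeated addition: build up to 3H.
2H: tangent at (0, 8): λ = (3·0² + 5)/(2·8) ≡ 5/16. 16⁻¹ ≡ 6 (mod 19), so λ ≡ 5·6 ≡ 11.
  x = λ² - 0 - 0 = 121 - 0 ≡ 7; y = λ·(0 - 7) - 8 ≡ 10. → (7, 10)
3H: (7, 10) + (0, 8). λ = (8 - 10)/(0 - 7) ≡ 17/12 mod 19. 12⁻¹ ≡ 8 (mod 19), so λ ≡ 3.
  x = λ² - 7 - 0 = 9 - 7 ≡ 2; y = λ·(7 - 2) - 10 ≡ 5. → (2, 5)
3H = (2, 5).
Finally 4G + 3H:
(3, 7) + (2, 5). λ = (5 - 7)/(2 - 3) ≡ 17/18 mod 19. 18⁻¹ ≡ 18 (mod 19) since 18·18 = 324 ≡ 1, so λ ≡ 2.
  x = λ² - 3 - 2 = 4 - 5 ≡ 18; y = λ·(3 - 18) - 7 ≡ 1. → (18, 1)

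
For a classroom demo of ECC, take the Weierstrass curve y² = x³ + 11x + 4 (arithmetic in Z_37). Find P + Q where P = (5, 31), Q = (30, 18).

(6, 8)

(5, 31) + (30, 18). λ = (18 - 31)/(30 - 5) ≡ 24/25 mod 37. 25⁻¹ ≡ 3 (mod 37), so λ ≡ 35.
  x = λ² - 5 - 30 = 1225 - 35 ≡ 6; y = λ·(5 - 6) - 31 ≡ 8. → (6, 8)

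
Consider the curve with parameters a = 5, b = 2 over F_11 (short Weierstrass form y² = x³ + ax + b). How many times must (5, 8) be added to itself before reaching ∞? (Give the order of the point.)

2P: tangent at (5, 8): λ = (3·5² + 5)/(2·8) ≡ 3/5. 5⁻¹ ≡ 9 (mod 11), so λ ≡ 3·9 ≡ 5.
  x = λ² - 5 - 5 = 25 - 10 ≡ 4; y = λ·(5 - 4) - 8 ≡ 8. → (4, 8)
3P: (4, 8) + (5, 8). λ = (8 - 8)/(5 - 4) ≡ 0/1 mod 11. 1⁻¹ ≡ 1 (mod 11), so λ ≡ 0.
  x = λ² - 4 - 5 = 0 - 9 ≡ 2; y = λ·(4 - 2) - 8 ≡ 3. → (2, 3)
4P: (2, 3) + (5, 8). λ = (8 - 3)/(5 - 2) ≡ 5/3 mod 11. 3⁻¹ ≡ 4 (mod 11) since 3·4 = 12 ≡ 1, so λ ≡ 9.
  x = λ² - 2 - 5 = 81 - 7 ≡ 8; y = λ·(2 - 8) - 3 ≡ 9. → (8, 9)
5P: (8, 9) + (5, 8). λ = (8 - 9)/(5 - 8) ≡ 10/8 mod 11. 8⁻¹ ≡ 7 (mod 11), so λ ≡ 4.
  x = λ² - 8 - 5 = 16 - 13 ≡ 3; y = λ·(8 - 3) - 9 ≡ 0. → (3, 0)
6P: (3, 0) + (5, 8). λ = (8 - 0)/(5 - 3) ≡ 8/2 mod 11. 2⁻¹ ≡ 6 (mod 11), so λ ≡ 4.
  x = λ² - 3 - 5 = 16 - 8 ≡ 8; y = λ·(3 - 8) - 0 ≡ 2. → (8, 2)
7P: (8, 2) + (5, 8). λ = (8 - 2)/(5 - 8) ≡ 6/8 mod 11. 8⁻¹ ≡ 7 (mod 11), so λ ≡ 9.
  x = λ² - 8 - 5 = 81 - 13 ≡ 2; y = λ·(8 - 2) - 2 ≡ 8. → (2, 8)
8P: (2, 8) + (5, 8). λ = (8 - 8)/(5 - 2) ≡ 0/3 mod 11. 3⁻¹ ≡ 4 (mod 11), so λ ≡ 0.
  x = λ² - 2 - 5 = 0 - 7 ≡ 4; y = λ·(2 - 4) - 8 ≡ 3. → (4, 3)
9P: (4, 3) + (5, 8). λ = (8 - 3)/(5 - 4) ≡ 5/1 mod 11. 1⁻¹ ≡ 1 (mod 11) since 1·1 = 1 ≡ 1, so λ ≡ 5.
  x = λ² - 4 - 5 = 25 - 9 ≡ 5; y = λ·(4 - 5) - 3 ≡ 3. → (5, 3)
10P: (5, 3) + (5, 8): same x and y₁ ≡ -y₂, so the sum is ∞.
10P = ∞, so the order is 10.

10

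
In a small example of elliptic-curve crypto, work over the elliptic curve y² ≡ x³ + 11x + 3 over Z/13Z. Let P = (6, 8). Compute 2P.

(0, 9)

tangent at (6, 8): λ = (3·6² + 11)/(2·8) ≡ 2/3. 3⁻¹ ≡ 9 (mod 13), so λ ≡ 2·9 ≡ 5.
  x = λ² - 6 - 6 = 25 - 12 ≡ 0; y = λ·(6 - 0) - 8 ≡ 9. → (0, 9)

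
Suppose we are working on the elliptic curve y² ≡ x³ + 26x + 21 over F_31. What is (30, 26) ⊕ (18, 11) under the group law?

(30, 26) + (18, 11). λ = (11 - 26)/(18 - 30) ≡ 16/19 mod 31. 19⁻¹ ≡ 18 (mod 31), so λ ≡ 9.
  x = λ² - 30 - 18 = 81 - 48 ≡ 2; y = λ·(30 - 2) - 26 ≡ 9. → (2, 9)

(2, 9)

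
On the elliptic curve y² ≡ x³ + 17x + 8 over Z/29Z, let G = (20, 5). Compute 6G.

Double-and-add on 6 = (110)₂. Start with G = (20, 5) for the leading 1-bit.
double: tangent at (20, 5): λ = (3·20² + 17)/(2·5) ≡ 28/10. 10⁻¹ ≡ 3 (mod 29), so λ ≡ 28·3 ≡ 26.
  x = λ² - 20 - 20 = 676 - 40 ≡ 27; y = λ·(20 - 27) - 5 ≡ 16. → (27, 16)
add G: (27, 16) + (20, 5). λ = (5 - 16)/(20 - 27) ≡ 18/22 mod 29. 22⁻¹ ≡ 4 (mod 29) since 22·4 = 88 ≡ 1, so λ ≡ 14.
  x = λ² - 27 - 20 = 196 - 47 ≡ 4; y = λ·(27 - 4) - 16 ≡ 16. → (4, 16)
double: tangent at (4, 16): λ = (3·4² + 17)/(2·16) ≡ 7/3. 3⁻¹ ≡ 10 (mod 29), so λ ≡ 7·10 ≡ 12.
  x = λ² - 4 - 4 = 144 - 8 ≡ 20; y = λ·(4 - 20) - 16 ≡ 24. → (20, 24)

(20, 24)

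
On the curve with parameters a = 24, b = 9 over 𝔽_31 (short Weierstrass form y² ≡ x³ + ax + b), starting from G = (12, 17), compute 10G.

Repeated addition: build up to 10G.
2G: tangent at (12, 17): λ = (3·12² + 24)/(2·17) ≡ 22/3. 3⁻¹ ≡ 21 (mod 31), so λ ≡ 22·21 ≡ 28.
  x = λ² - 12 - 12 = 784 - 24 ≡ 16; y = λ·(12 - 16) - 17 ≡ 26. → (16, 26)
3G: (16, 26) + (12, 17). λ = (17 - 26)/(12 - 16) ≡ 22/27 mod 31. 27⁻¹ ≡ 23 (mod 31), so λ ≡ 10.
  x = λ² - 16 - 12 = 100 - 28 ≡ 10; y = λ·(16 - 10) - 26 ≡ 3. → (10, 3)
4G: (10, 3) + (12, 17). λ = (17 - 3)/(12 - 10) ≡ 14/2 mod 31. 2⁻¹ ≡ 16 (mod 31), so λ ≡ 7.
  x = λ² - 10 - 12 = 49 - 22 ≡ 27; y = λ·(10 - 27) - 3 ≡ 2. → (27, 2)
5G: (27, 2) + (12, 17). λ = (17 - 2)/(12 - 27) ≡ 15/16 mod 31. 16⁻¹ ≡ 2 (mod 31), so λ ≡ 30.
  x = λ² - 27 - 12 = 900 - 39 ≡ 24; y = λ·(27 - 24) - 2 ≡ 26. → (24, 26)
6G: (24, 26) + (12, 17). λ = (17 - 26)/(12 - 24) ≡ 22/19 mod 31. 19⁻¹ ≡ 18 (mod 31), so λ ≡ 24.
  x = λ² - 24 - 12 = 576 - 36 ≡ 13; y = λ·(24 - 13) - 26 ≡ 21. → (13, 21)
7G: (13, 21) + (12, 17). λ = (17 - 21)/(12 - 13) ≡ 27/30 mod 31. 30⁻¹ ≡ 30 (mod 31), so λ ≡ 4.
  x = λ² - 13 - 12 = 16 - 25 ≡ 22; y = λ·(13 - 22) - 21 ≡ 5. → (22, 5)
8G: (22, 5) + (12, 17). λ = (17 - 5)/(12 - 22) ≡ 12/21 mod 31. 21⁻¹ ≡ 3 (mod 31) since 21·3 = 63 ≡ 1, so λ ≡ 5.
  x = λ² - 22 - 12 = 25 - 34 ≡ 22; y = λ·(22 - 22) - 5 ≡ 26. → (22, 26)
9G: (22, 26) + (12, 17). λ = (17 - 26)/(12 - 22) ≡ 22/21 mod 31. 21⁻¹ ≡ 3 (mod 31) since 21·3 = 63 ≡ 1, so λ ≡ 4.
  x = λ² - 22 - 12 = 16 - 34 ≡ 13; y = λ·(22 - 13) - 26 ≡ 10. → (13, 10)
10G: (13, 10) + (12, 17). λ = (17 - 10)/(12 - 13) ≡ 7/30 mod 31. 30⁻¹ ≡ 30 (mod 31), so λ ≡ 24.
  x = λ² - 13 - 12 = 576 - 25 ≡ 24; y = λ·(13 - 24) - 10 ≡ 5. → (24, 5)

(24, 5)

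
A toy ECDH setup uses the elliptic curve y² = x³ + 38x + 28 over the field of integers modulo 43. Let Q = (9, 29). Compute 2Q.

(22, 17)

tangent at (9, 29): λ = (3·9² + 38)/(2·29) ≡ 23/15. 15⁻¹ ≡ 23 (mod 43) since 15·23 = 345 ≡ 1, so λ ≡ 23·23 ≡ 13.
  x = λ² - 9 - 9 = 169 - 18 ≡ 22; y = λ·(9 - 22) - 29 ≡ 17. → (22, 17)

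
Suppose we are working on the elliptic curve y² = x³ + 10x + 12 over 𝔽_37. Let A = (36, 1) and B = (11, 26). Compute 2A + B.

First 2A:
Repeated addition: build up to 2A.
2A: tangent at (36, 1): λ = (3·36² + 10)/(2·1) ≡ 13/2. 2⁻¹ ≡ 19 (mod 37), so λ ≡ 13·19 ≡ 25.
  x = λ² - 36 - 36 = 625 - 72 ≡ 35; y = λ·(36 - 35) - 1 ≡ 24. → (35, 24)
2A = (35, 24).
Finally 2A + B:
(35, 24) + (11, 26). λ = (26 - 24)/(11 - 35) ≡ 2/13 mod 37. 13⁻¹ ≡ 20 (mod 37) since 13·20 = 260 ≡ 1, so λ ≡ 3.
  x = λ² - 35 - 11 = 9 - 46 ≡ 0; y = λ·(35 - 0) - 24 ≡ 7. → (0, 7)

(0, 7)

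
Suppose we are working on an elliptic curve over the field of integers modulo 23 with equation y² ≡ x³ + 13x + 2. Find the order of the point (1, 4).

2P: tangent at (1, 4): λ = (3·1² + 13)/(2·4) ≡ 16/8. 8⁻¹ ≡ 3 (mod 23) since 8·3 = 24 ≡ 1, so λ ≡ 16·3 ≡ 2.
  x = λ² - 1 - 1 = 4 - 2 ≡ 2; y = λ·(1 - 2) - 4 ≡ 17. → (2, 17)
3P: (2, 17) + (1, 4). λ = (4 - 17)/(1 - 2) ≡ 10/22 mod 23. 22⁻¹ ≡ 22 (mod 23) since 22·22 = 484 ≡ 1, so λ ≡ 13.
  x = λ² - 2 - 1 = 169 - 3 ≡ 5; y = λ·(2 - 5) - 17 ≡ 13. → (5, 13)
4P: (5, 13) + (1, 4). λ = (4 - 13)/(1 - 5) ≡ 14/19 mod 23. 19⁻¹ ≡ 17 (mod 23), so λ ≡ 8.
  x = λ² - 5 - 1 = 64 - 6 ≡ 12; y = λ·(5 - 12) - 13 ≡ 0. → (12, 0)
5P: (12, 0) + (1, 4). λ = (4 - 0)/(1 - 12) ≡ 4/12 mod 23. 12⁻¹ ≡ 2 (mod 23) since 12·2 = 24 ≡ 1, so λ ≡ 8.
  x = λ² - 12 - 1 = 64 - 13 ≡ 5; y = λ·(12 - 5) - 0 ≡ 10. → (5, 10)
6P: (5, 10) + (1, 4). λ = (4 - 10)/(1 - 5) ≡ 17/19 mod 23. 19⁻¹ ≡ 17 (mod 23), so λ ≡ 13.
  x = λ² - 5 - 1 = 169 - 6 ≡ 2; y = λ·(5 - 2) - 10 ≡ 6. → (2, 6)
7P: (2, 6) + (1, 4). λ = (4 - 6)/(1 - 2) ≡ 21/22 mod 23. 22⁻¹ ≡ 22 (mod 23), so λ ≡ 2.
  x = λ² - 2 - 1 = 4 - 3 ≡ 1; y = λ·(2 - 1) - 6 ≡ 19. → (1, 19)
8P: (1, 19) + (1, 4): same x and y₁ ≡ -y₂, so the sum is 𝒪.
8P = 𝒪, so the order is 8.

8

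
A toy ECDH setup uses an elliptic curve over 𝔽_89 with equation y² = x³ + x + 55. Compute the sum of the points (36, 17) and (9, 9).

(53, 34)

(36, 17) + (9, 9). λ = (9 - 17)/(9 - 36) ≡ 81/62 mod 89. 62⁻¹ ≡ 56 (mod 89), so λ ≡ 86.
  x = λ² - 36 - 9 = 7396 - 45 ≡ 53; y = λ·(36 - 53) - 17 ≡ 34. → (53, 34)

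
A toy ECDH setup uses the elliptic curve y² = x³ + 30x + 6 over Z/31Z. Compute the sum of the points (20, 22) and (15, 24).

(16, 26)

(20, 22) + (15, 24). λ = (24 - 22)/(15 - 20) ≡ 2/26 mod 31. 26⁻¹ ≡ 6 (mod 31) since 26·6 = 156 ≡ 1, so λ ≡ 12.
  x = λ² - 20 - 15 = 144 - 35 ≡ 16; y = λ·(20 - 16) - 22 ≡ 26. → (16, 26)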